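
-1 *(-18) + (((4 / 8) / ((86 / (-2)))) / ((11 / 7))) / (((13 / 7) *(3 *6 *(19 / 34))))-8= 21028747 / 2102958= 10.00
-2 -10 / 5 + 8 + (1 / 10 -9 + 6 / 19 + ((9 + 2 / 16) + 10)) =11051 / 760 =14.54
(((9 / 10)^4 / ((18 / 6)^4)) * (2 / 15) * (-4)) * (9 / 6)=-81 / 12500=-0.01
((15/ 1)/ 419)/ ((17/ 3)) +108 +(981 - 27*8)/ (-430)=65072475/ 612578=106.23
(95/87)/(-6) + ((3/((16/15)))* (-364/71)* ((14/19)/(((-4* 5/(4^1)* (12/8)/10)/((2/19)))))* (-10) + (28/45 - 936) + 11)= -20949244577/22298970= -939.47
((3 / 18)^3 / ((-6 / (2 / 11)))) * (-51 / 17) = 1 / 2376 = 0.00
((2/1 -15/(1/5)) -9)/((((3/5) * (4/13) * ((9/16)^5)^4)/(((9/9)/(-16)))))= 100680853414780835955998720/36472996377170786403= 2760421.78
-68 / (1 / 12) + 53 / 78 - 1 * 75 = -69445 / 78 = -890.32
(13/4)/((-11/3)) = -39/44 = -0.89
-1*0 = 0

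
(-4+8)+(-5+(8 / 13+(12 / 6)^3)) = 99 / 13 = 7.62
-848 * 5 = -4240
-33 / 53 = -0.62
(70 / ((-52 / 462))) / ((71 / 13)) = -8085 / 71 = -113.87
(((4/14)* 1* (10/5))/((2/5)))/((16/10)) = 25/28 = 0.89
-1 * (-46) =46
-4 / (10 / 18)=-7.20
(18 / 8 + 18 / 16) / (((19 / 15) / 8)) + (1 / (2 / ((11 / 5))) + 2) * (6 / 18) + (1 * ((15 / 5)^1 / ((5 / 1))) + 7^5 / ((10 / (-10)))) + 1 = -9566339 / 570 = -16783.05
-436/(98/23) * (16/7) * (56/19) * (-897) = 575687424/931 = 618353.84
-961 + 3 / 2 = -959.50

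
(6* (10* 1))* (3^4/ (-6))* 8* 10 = -64800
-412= -412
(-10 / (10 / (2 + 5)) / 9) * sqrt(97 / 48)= -7 * sqrt(291) / 108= -1.11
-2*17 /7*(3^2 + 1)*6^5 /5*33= -17449344 /7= -2492763.43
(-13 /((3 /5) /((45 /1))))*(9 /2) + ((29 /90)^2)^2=-287863167719 /65610000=-4387.49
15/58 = 0.26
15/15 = 1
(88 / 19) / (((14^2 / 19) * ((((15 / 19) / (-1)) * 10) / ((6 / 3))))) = -0.11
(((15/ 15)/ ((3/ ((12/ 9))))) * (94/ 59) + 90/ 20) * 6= 5531/ 177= 31.25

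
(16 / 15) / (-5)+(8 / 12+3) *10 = 2734 / 75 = 36.45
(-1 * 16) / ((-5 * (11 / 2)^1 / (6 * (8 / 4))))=384 / 55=6.98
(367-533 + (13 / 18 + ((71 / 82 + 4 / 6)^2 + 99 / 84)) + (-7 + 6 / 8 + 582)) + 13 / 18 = 175681061 / 423612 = 414.72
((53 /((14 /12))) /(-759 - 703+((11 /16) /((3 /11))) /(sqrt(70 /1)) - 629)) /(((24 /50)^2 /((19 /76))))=-16623450000 /705161465039 - 4008125 * sqrt(70) /9872260510546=-0.02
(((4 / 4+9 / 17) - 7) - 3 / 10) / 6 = -327 / 340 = -0.96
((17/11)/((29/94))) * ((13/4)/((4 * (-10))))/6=-10387/153120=-0.07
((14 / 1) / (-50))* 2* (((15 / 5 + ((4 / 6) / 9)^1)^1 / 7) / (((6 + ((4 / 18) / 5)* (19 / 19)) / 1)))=-83 / 2040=-0.04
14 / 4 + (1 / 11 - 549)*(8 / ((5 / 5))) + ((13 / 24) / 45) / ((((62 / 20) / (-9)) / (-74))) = -4385.19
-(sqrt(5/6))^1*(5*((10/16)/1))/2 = -25*sqrt(30)/96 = -1.43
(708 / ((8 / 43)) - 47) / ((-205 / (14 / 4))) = -52619 / 820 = -64.17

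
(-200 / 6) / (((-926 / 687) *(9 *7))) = 11450 / 29169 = 0.39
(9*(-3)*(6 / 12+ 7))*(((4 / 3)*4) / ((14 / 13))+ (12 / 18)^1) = -7965 / 7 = -1137.86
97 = 97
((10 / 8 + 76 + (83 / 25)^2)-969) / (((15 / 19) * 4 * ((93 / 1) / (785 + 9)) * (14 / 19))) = -315558093623 / 97650000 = -3231.52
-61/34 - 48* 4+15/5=-6487/34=-190.79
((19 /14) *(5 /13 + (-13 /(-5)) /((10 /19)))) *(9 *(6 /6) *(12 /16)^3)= 15979437 /582400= 27.44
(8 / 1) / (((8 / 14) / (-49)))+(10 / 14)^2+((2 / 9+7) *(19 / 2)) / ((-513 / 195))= -5648443 / 7938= -711.57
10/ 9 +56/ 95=1454/ 855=1.70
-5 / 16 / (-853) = 5 / 13648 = 0.00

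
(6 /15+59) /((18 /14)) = 231 /5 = 46.20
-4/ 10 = -2/ 5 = -0.40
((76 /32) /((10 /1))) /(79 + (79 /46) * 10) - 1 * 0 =437 /176960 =0.00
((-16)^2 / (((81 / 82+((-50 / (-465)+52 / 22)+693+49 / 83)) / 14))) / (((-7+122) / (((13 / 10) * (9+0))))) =1459793567232 / 2790608655875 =0.52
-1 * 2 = -2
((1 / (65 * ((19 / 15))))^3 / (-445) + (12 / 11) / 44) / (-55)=-20117409438 / 44627127183925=-0.00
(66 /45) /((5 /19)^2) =7942 /375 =21.18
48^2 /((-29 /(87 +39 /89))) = -17929728 /2581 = -6946.81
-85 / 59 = -1.44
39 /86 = 0.45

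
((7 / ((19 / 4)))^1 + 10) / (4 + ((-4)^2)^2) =109 / 2470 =0.04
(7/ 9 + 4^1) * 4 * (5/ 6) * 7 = 3010/ 27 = 111.48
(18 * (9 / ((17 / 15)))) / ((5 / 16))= 7776 / 17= 457.41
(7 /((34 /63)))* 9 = 3969 /34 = 116.74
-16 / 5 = -3.20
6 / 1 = 6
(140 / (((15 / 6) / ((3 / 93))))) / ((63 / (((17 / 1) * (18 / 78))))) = 136 / 1209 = 0.11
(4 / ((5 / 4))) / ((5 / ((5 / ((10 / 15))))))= 4.80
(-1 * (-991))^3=973242271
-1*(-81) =81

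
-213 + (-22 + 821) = 586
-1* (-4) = 4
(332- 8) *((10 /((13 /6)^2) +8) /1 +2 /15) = 2809944 /845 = 3325.38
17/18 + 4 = 89/18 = 4.94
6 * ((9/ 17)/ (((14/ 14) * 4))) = 27/ 34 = 0.79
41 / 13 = 3.15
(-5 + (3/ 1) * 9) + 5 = 27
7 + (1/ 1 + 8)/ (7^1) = 58/ 7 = 8.29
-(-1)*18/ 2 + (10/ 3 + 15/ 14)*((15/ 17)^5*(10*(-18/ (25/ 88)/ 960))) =295990839/ 39755996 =7.45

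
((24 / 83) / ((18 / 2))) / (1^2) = 8 / 249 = 0.03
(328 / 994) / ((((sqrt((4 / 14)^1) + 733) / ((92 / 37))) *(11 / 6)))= 66357024 / 108682223837 - 90528 *sqrt(14) / 760775566859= 0.00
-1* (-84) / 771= 0.11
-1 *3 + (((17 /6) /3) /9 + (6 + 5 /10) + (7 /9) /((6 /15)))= 899 /162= 5.55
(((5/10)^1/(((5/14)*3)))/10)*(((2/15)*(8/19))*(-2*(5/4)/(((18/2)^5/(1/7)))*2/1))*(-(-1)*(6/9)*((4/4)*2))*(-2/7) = 64/5301123975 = 0.00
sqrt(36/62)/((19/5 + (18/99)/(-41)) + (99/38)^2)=3256220 * sqrt(62)/356091327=0.07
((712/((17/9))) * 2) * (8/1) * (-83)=-8509824/17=-500577.88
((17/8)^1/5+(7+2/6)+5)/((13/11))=16841/1560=10.80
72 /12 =6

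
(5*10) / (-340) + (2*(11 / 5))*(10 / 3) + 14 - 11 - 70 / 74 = 62549 / 3774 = 16.57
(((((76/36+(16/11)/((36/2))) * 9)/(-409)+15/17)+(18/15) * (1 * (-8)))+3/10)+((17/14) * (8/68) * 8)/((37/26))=-1517929741/198090970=-7.66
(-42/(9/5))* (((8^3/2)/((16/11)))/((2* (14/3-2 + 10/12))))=-1760/3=-586.67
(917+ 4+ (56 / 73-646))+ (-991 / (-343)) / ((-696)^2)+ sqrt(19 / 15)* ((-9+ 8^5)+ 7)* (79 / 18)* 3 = 3344860096471 / 12129292224+ 431419* sqrt(285) / 15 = 485821.83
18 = 18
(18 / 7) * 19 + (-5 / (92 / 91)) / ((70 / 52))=14549 / 322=45.18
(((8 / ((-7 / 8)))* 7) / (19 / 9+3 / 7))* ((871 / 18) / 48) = -6097 / 240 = -25.40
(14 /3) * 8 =112 /3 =37.33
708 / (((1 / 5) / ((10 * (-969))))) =-34302600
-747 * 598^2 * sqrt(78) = -267130188 * sqrt(78) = -2359229940.59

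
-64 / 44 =-16 / 11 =-1.45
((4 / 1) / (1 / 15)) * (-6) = -360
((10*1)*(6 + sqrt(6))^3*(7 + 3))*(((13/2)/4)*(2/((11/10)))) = 370500*sqrt(6)/11 + 1053000/11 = 178230.54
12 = 12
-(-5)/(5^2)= 1/5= 0.20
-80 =-80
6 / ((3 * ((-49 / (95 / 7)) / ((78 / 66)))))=-2470 / 3773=-0.65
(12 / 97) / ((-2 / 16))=-0.99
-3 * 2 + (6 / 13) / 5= -384 / 65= -5.91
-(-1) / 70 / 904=0.00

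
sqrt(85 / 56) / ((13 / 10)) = 5 * sqrt(1190) / 182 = 0.95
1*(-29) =-29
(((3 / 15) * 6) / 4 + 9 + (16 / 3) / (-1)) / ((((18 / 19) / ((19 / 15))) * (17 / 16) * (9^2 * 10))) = 5054 / 820125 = 0.01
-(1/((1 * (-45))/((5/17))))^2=-1/23409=-0.00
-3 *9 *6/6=-27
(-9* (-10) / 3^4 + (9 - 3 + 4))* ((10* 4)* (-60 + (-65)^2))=16660000 / 9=1851111.11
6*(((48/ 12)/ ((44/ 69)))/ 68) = 207/ 374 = 0.55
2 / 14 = 1 / 7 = 0.14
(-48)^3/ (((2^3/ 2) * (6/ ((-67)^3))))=1385915904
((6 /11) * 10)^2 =3600 /121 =29.75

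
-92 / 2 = -46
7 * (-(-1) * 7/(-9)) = -49/9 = -5.44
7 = 7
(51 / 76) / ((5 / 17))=867 / 380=2.28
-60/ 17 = -3.53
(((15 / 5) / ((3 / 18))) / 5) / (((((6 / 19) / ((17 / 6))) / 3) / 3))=2907 / 10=290.70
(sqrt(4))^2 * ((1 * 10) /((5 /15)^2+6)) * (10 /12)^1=60 /11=5.45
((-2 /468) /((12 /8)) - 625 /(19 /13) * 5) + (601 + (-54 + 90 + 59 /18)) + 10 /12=-9983824 /6669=-1497.05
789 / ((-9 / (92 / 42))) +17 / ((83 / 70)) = -929164 / 5229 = -177.69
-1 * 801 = -801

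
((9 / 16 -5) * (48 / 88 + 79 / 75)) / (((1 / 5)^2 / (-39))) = 1217437 / 176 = 6917.26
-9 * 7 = -63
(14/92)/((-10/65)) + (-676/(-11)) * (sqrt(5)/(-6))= -338 * sqrt(5)/33 - 91/92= -23.89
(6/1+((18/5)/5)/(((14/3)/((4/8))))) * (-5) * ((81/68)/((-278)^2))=-172287/367871840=-0.00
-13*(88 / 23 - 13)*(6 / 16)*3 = 24687 / 184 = 134.17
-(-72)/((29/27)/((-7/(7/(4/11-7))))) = 141912/319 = 444.87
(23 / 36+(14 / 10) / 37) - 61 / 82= -18343 / 273060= -0.07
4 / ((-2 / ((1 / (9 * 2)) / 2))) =-1 / 18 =-0.06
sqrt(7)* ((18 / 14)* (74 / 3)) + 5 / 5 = 1 + 222* sqrt(7) / 7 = 84.91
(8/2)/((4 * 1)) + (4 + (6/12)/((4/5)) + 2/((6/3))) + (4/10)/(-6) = 787/120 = 6.56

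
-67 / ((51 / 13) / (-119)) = 6097 / 3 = 2032.33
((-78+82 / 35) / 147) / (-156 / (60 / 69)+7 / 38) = 100624 / 35038479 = 0.00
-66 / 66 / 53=-1 / 53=-0.02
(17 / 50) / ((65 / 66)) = 561 / 1625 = 0.35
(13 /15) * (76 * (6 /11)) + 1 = 2031 /55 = 36.93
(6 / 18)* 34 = 34 / 3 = 11.33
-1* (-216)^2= -46656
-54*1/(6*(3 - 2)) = -9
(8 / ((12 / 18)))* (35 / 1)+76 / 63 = 26536 / 63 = 421.21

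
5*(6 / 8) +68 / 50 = 511 / 100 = 5.11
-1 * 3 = -3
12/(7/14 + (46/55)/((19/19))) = 440/49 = 8.98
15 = 15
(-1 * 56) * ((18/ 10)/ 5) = -20.16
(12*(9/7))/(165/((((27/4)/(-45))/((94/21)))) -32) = -81/26018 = -0.00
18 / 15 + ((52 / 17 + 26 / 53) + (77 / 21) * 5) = 311963 / 13515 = 23.08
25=25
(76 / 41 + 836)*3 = 2513.56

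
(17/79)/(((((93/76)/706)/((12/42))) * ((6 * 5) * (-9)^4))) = 912152/5061385035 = 0.00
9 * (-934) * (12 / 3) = -33624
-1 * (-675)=675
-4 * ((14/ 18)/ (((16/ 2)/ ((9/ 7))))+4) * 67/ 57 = -737/ 38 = -19.39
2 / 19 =0.11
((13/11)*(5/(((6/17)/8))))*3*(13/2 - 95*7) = -2910570/11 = -264597.27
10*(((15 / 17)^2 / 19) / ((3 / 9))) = 6750 / 5491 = 1.23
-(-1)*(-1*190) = -190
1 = 1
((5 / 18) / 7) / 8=0.00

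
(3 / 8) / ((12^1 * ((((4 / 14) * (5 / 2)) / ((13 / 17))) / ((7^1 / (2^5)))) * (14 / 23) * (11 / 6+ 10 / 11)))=0.00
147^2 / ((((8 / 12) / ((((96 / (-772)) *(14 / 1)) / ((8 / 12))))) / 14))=-228709656 / 193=-1185024.12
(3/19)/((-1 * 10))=-3/190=-0.02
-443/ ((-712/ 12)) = 1329/ 178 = 7.47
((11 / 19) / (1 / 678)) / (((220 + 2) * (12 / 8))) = 2486 / 2109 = 1.18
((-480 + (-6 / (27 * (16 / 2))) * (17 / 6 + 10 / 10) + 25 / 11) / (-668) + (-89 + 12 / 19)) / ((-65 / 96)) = 528656749 / 4083651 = 129.46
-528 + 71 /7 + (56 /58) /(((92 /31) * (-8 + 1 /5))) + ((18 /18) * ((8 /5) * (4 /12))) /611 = -568245432 /1097215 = -517.90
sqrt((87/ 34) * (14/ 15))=sqrt(17255)/ 85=1.55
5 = 5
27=27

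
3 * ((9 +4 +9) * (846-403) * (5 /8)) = 73095 /4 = 18273.75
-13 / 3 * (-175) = 2275 / 3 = 758.33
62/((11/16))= 992/11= 90.18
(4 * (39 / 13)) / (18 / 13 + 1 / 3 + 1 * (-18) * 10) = -468 / 6953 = -0.07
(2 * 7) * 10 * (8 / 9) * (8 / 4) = 248.89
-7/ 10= -0.70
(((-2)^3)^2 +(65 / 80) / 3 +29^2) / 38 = 2287 / 96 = 23.82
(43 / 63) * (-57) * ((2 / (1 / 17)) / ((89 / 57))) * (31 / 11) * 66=-98167452 / 623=-157572.15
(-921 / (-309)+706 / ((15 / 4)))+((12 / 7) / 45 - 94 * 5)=-3014299 / 10815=-278.71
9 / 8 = 1.12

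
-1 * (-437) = 437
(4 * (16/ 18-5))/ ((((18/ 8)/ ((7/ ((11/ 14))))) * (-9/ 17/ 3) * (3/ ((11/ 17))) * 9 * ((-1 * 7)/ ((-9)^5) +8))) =522144/ 472399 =1.11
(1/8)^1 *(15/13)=15/104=0.14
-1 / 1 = -1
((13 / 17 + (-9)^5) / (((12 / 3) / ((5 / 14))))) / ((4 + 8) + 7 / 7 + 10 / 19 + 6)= -449825 / 1666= -270.00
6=6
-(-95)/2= 95/2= 47.50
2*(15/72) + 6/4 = 23/12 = 1.92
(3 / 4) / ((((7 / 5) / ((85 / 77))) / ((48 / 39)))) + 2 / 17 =100714 / 119119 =0.85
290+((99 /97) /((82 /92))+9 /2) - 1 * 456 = -1275463 /7954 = -160.35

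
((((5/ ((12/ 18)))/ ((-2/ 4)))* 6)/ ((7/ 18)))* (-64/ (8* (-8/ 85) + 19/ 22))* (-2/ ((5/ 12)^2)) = -248168448/ 161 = -1541418.93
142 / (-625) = -142 / 625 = -0.23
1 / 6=0.17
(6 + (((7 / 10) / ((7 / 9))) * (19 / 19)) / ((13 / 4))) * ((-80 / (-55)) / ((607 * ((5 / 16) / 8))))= 835584 / 2170025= 0.39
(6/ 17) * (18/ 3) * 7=252/ 17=14.82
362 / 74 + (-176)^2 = 1146293 / 37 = 30980.89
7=7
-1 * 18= -18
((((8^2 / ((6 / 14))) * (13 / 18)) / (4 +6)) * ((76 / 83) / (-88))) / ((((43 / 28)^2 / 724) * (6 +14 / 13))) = -25516609664 / 5241665385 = -4.87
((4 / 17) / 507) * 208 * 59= 3776 / 663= 5.70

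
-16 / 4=-4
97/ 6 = 16.17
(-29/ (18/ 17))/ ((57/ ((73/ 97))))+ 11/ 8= 403415/ 398088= 1.01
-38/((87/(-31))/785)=924730/87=10629.08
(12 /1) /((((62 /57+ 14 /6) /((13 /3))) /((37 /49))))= 2812 /245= 11.48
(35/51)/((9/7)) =245/459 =0.53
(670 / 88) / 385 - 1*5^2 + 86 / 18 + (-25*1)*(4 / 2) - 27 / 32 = -17330725 / 243936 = -71.05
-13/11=-1.18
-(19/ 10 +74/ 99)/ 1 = -2621/ 990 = -2.65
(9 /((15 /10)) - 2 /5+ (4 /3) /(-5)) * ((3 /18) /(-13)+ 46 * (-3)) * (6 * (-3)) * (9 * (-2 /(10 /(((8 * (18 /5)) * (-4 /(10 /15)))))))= 267867648 /65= 4121040.74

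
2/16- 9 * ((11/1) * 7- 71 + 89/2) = -3635/8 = -454.38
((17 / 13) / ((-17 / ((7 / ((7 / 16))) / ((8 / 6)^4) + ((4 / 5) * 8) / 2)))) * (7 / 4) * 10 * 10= -23135 / 208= -111.23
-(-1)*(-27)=-27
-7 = -7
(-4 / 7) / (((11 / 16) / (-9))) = 576 / 77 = 7.48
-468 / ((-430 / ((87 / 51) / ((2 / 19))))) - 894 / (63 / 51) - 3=-18141716 / 25585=-709.08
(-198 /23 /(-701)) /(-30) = -33 /80615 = -0.00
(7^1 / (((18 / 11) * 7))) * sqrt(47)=11 * sqrt(47) / 18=4.19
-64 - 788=-852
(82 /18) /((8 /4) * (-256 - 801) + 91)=-41 /18207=-0.00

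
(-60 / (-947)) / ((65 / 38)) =456 / 12311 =0.04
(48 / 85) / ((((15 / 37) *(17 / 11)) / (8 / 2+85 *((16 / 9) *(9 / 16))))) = 579568 / 7225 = 80.22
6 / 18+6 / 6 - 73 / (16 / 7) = -1469 / 48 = -30.60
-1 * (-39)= 39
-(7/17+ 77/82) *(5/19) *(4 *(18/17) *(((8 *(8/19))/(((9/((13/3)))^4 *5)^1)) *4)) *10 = -550710917120/252581447961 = -2.18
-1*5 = -5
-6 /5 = -1.20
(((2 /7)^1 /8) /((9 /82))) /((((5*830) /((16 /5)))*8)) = 41 /1307250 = 0.00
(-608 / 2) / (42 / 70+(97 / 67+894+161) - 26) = -5360 / 18179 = -0.29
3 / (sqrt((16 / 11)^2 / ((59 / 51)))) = 11*sqrt(3009) / 272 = 2.22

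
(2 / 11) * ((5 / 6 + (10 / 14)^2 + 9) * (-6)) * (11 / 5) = -6082 / 245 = -24.82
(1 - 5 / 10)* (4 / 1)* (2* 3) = 12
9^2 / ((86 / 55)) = 4455 / 86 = 51.80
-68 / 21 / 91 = -68 / 1911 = -0.04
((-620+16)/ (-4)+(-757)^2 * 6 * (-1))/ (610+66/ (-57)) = -65324717/ 11568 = -5647.02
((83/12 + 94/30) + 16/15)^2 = 444889/3600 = 123.58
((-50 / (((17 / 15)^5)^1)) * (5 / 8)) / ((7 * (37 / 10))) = -474609375 / 735485926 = -0.65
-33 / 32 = -1.03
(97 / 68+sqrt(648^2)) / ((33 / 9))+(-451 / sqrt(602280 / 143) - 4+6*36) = 291059 / 748 - 451*sqrt(2392390) / 100380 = 382.17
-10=-10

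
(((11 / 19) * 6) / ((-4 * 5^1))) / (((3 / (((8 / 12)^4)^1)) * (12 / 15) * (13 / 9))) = -22 / 2223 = -0.01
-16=-16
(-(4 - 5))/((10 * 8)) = 0.01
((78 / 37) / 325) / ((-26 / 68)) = -0.02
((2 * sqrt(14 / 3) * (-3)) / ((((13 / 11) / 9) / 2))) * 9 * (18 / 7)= -64152 * sqrt(42) / 91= -4568.71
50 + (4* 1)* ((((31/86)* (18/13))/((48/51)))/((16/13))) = 142343/2752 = 51.72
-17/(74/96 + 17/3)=-272/103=-2.64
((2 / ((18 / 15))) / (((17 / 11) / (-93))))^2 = 2907025 / 289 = 10058.91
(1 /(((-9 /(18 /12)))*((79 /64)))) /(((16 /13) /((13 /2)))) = -169 /237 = -0.71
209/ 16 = 13.06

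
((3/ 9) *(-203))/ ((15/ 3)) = -203/ 15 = -13.53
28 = 28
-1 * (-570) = 570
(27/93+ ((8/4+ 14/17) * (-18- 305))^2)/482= 25784073/14942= 1725.61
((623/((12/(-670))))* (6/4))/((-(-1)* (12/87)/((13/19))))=-78681785/304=-258821.66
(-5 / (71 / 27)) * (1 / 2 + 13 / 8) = -2295 / 568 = -4.04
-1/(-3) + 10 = 31/3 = 10.33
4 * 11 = 44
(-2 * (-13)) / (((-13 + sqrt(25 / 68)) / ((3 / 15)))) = -22984 / 57335 - 52 * sqrt(17) / 11467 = -0.42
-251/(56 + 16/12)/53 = -753/9116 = -0.08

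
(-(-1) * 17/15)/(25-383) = -17/5370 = -0.00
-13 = -13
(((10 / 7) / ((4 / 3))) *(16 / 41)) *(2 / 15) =16 / 287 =0.06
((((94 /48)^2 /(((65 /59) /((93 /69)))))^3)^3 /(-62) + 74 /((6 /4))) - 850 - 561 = -9962908838995249938452712635910680618832377474177715591611 /520718587437266238494902681850256277848981504000000000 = -19133.00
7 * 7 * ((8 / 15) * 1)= 392 / 15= 26.13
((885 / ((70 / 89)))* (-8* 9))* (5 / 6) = -472590 / 7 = -67512.86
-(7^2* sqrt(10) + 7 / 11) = -49* sqrt(10)-7 / 11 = -155.59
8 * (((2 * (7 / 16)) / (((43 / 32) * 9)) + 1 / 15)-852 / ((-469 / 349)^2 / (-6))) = 9639044457832 / 425624535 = 22646.83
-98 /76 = -49 /38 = -1.29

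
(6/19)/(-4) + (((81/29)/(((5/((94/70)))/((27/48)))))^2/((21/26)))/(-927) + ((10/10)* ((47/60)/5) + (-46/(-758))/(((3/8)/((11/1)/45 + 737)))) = 55172761246698932003/462140364576240000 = 119.39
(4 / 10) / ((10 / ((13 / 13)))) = 1 / 25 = 0.04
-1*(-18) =18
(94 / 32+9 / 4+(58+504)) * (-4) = -2268.75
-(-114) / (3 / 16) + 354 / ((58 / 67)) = 29491 / 29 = 1016.93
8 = 8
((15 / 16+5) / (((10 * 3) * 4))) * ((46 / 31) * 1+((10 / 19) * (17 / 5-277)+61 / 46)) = -3825403 / 547584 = -6.99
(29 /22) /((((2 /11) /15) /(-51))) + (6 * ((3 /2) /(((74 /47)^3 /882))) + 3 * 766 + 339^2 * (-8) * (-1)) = 93014464137 /101306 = 918153.56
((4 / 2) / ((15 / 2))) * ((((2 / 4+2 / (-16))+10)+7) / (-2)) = -139 / 60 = -2.32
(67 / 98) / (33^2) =67 / 106722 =0.00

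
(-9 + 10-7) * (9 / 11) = -4.91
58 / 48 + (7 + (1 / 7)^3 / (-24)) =33785 / 4116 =8.21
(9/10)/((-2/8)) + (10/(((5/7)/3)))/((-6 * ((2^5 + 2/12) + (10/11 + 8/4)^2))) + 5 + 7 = 1213464/147485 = 8.23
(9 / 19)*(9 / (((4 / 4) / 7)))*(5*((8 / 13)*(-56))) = -1270080 / 247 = -5142.02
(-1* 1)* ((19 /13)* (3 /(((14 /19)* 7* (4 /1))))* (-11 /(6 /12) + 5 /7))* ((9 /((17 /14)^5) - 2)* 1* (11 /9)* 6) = 591886679329 /12662284726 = 46.74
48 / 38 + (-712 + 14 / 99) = -1336630 / 1881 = -710.60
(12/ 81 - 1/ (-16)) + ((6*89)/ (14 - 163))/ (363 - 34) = 4230223/ 21177072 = 0.20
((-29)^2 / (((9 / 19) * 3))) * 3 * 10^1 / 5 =31958 / 9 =3550.89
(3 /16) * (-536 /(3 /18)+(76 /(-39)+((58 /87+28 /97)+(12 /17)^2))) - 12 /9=-5286490181 /8746296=-604.43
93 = 93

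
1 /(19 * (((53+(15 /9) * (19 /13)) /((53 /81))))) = 689 /1109106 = 0.00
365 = 365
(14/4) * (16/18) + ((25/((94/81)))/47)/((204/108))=2266993/675954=3.35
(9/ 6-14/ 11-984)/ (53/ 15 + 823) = -324645/ 272756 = -1.19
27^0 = 1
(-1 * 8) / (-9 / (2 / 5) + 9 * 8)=-16 / 99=-0.16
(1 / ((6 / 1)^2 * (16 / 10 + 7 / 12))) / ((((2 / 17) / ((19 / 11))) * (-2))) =-1615 / 17292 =-0.09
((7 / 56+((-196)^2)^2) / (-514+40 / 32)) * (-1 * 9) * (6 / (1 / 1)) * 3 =956311308369 / 2051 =466265874.39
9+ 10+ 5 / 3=62 / 3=20.67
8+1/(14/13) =125/14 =8.93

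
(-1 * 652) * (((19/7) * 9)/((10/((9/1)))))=-501714/35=-14334.69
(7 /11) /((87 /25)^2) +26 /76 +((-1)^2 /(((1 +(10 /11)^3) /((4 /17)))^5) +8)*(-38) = -10428937116210702728298696379429 /34350119484964576559391552966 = -303.61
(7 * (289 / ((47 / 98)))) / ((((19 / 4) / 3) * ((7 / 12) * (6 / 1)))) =679728 / 893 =761.17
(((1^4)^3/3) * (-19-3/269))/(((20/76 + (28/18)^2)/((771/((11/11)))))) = -2022704622/1110701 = -1821.11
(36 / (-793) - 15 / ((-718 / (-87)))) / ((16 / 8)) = -1060713 / 1138748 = -0.93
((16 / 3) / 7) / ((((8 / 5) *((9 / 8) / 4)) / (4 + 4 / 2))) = 640 / 63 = 10.16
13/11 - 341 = -3738/11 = -339.82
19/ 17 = 1.12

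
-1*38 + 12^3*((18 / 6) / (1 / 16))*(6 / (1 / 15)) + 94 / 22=82114189 / 11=7464926.27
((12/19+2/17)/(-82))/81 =-121/1072683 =-0.00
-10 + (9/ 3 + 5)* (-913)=-7314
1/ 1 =1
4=4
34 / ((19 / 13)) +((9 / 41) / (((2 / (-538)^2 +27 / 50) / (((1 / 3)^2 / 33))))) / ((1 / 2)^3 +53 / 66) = 433754135434 / 18644357753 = 23.26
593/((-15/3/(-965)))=114449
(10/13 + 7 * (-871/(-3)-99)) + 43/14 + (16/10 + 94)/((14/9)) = 1404.63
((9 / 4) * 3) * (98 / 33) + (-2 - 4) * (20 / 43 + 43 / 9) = -32387 / 2838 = -11.41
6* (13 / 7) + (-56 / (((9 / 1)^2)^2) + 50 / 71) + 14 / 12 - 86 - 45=-769518809 / 6521634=-117.99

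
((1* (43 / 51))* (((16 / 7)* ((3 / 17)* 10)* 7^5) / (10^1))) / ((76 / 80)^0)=5715.88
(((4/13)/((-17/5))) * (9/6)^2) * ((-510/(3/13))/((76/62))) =6975/19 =367.11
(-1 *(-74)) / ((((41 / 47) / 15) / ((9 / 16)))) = 234765 / 328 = 715.75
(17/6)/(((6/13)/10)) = 1105/18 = 61.39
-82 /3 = -27.33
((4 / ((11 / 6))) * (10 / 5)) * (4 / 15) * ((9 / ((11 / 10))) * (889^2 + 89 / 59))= 53716640256 / 7139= 7524392.81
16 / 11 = 1.45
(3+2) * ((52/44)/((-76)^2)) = 65/63536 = 0.00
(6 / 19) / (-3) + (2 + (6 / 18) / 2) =235 / 114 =2.06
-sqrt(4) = -2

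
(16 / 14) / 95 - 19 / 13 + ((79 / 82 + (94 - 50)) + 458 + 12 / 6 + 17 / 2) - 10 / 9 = 1629782471 / 3190005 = 510.90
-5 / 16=-0.31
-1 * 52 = -52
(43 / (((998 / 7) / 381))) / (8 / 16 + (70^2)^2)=38227 / 7987326833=0.00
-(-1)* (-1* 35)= -35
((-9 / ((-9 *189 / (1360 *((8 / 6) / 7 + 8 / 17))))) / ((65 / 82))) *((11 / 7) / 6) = 1702976 / 1083537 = 1.57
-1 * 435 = -435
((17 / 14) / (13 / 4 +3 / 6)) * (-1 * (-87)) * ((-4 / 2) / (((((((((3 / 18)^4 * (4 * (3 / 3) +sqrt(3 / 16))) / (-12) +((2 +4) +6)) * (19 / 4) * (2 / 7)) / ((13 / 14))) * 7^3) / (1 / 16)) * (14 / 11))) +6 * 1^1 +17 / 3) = 25064463959632320182 / 76261153252562229 - 548200224 * sqrt(3) / 889713454613226005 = 328.67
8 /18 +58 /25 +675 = 152497 /225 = 677.76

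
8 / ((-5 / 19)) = -152 / 5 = -30.40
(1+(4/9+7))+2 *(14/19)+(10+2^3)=4774/171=27.92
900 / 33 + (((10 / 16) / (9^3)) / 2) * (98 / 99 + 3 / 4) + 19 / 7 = 969582451 / 32332608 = 29.99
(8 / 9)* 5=40 / 9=4.44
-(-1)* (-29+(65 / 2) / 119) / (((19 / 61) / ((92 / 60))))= -141.42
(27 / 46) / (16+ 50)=9 / 1012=0.01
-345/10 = -69/2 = -34.50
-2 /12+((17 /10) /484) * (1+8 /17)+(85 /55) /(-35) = -20903 /101640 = -0.21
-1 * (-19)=19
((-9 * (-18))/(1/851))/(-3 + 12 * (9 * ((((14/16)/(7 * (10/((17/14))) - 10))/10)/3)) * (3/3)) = -248151600/5281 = -46989.51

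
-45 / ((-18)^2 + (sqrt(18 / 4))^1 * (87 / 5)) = -9000 / 63959 + 725 * sqrt(2) / 63959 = -0.12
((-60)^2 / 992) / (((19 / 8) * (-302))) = -450 / 88939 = -0.01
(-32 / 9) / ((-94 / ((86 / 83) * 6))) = 0.24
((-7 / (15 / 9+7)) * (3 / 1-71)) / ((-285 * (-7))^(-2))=2841737850 / 13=218595219.23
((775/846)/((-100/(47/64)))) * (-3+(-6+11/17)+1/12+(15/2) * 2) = -42563/940032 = -0.05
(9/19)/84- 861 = -458049/532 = -860.99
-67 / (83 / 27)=-1809 / 83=-21.80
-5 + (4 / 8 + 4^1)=-1 / 2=-0.50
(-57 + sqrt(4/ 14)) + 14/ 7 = -55 + sqrt(14)/ 7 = -54.47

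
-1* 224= -224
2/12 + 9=55/6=9.17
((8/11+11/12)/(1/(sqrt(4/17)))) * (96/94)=0.81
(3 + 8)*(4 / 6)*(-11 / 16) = -121 / 24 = -5.04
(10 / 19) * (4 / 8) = 5 / 19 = 0.26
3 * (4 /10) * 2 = 12 /5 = 2.40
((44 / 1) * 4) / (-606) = -88 / 303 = -0.29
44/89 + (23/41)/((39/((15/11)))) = 268207/521807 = 0.51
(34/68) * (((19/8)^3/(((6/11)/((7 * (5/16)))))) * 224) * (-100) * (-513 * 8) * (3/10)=47414037825/64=740844341.02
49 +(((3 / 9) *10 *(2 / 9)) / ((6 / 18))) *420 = 2947 / 3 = 982.33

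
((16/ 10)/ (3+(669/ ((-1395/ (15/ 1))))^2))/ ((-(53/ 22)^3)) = -20465456/ 9790895905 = -0.00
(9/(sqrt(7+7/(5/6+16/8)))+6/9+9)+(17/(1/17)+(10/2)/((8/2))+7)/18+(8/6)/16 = 9 * sqrt(2737)/161+1891/72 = 29.19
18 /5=3.60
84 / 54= 14 / 9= 1.56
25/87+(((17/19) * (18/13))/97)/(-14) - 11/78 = 0.15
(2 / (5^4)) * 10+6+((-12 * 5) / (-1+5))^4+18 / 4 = 12658883 / 250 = 50635.53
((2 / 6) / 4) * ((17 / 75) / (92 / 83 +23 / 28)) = 9877 / 1009125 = 0.01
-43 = -43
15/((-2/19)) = -285/2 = -142.50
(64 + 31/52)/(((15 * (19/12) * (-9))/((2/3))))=-6718/33345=-0.20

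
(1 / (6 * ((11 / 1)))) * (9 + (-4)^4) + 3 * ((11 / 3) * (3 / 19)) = 7213 / 1254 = 5.75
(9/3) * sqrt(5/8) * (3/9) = sqrt(10)/4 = 0.79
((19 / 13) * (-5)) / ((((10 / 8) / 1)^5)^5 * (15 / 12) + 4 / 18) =-3850577681401774080 / 174460679558329211021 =-0.02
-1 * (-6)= 6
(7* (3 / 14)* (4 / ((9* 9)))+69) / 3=1865 / 81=23.02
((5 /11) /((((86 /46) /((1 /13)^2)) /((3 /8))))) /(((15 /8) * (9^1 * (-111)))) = -23 /79857063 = -0.00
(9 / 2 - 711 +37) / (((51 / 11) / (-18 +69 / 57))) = 4698551 / 1938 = 2424.43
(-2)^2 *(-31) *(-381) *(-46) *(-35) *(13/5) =197763384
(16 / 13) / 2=8 / 13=0.62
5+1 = 6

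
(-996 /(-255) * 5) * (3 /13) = 996 /221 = 4.51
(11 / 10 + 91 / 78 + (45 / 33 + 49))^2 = 75411856 / 27225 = 2769.95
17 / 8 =2.12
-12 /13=-0.92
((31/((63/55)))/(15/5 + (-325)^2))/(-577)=-1705/3839683428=-0.00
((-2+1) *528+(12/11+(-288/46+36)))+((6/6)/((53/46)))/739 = -497.17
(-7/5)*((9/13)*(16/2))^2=-36288/845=-42.94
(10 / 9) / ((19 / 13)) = 130 / 171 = 0.76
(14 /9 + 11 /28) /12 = 491 /3024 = 0.16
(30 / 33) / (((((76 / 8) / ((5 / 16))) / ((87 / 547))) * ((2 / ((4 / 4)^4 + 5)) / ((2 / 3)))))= 2175 / 228646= 0.01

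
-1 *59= -59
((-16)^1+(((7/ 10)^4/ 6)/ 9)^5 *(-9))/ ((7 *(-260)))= 81629337600079792266297612001/ 9285337152000000000000000000000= 0.01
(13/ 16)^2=0.66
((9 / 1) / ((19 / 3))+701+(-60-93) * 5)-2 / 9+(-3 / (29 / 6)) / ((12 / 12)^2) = -314509 / 4959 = -63.42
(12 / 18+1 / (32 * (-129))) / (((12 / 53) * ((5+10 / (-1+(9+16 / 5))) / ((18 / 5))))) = 340207 / 189200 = 1.80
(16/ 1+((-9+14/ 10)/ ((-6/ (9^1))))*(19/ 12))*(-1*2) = -681/ 10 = -68.10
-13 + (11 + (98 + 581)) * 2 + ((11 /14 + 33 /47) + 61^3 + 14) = 150263175 /658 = 228363.49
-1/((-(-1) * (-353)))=1/353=0.00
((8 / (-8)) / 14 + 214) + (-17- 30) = 2337 / 14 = 166.93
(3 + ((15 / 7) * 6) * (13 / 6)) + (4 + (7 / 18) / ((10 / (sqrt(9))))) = 14689 / 420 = 34.97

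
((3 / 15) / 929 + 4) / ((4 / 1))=18581 / 18580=1.00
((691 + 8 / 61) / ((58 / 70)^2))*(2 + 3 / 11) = 2287.96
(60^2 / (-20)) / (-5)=36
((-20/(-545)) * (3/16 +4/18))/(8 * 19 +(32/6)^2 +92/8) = 59/753190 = 0.00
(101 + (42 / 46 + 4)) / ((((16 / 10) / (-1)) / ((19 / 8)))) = -57855 / 368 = -157.21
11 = 11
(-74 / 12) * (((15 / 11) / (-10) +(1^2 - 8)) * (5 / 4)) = 29045 / 528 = 55.01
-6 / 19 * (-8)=48 / 19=2.53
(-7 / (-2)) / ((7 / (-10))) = -5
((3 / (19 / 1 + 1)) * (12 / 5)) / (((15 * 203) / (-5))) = -3 / 5075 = -0.00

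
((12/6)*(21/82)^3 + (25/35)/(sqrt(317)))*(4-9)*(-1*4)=46305/68921 + 100*sqrt(317)/2219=1.47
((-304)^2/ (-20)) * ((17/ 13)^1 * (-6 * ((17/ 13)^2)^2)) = 196826256768/ 1856465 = 106022.07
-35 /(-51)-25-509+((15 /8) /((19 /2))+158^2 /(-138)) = -21217667 /29716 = -714.01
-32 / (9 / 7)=-224 / 9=-24.89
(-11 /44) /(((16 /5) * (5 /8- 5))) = 1 /56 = 0.02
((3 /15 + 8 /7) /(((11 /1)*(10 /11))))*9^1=423 /350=1.21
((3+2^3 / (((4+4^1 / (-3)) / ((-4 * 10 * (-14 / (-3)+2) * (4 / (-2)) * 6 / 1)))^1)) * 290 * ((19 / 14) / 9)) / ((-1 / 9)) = -26456265 / 7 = -3779466.43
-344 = -344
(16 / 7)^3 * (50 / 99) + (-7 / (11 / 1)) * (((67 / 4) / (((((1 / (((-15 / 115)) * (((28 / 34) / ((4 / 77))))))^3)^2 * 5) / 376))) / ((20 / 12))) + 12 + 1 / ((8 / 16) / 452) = -3559624201411527501286209887 / 97068841406725119069600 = -36671.13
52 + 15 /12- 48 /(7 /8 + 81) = 137979 /2620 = 52.66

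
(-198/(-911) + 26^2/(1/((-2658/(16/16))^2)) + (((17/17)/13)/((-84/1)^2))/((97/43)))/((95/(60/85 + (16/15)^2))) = 13649947870806891023363/147270948797700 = 92685950.50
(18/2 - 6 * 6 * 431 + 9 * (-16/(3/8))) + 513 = -15378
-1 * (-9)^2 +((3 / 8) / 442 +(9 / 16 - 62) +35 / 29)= -1810283 / 12818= -141.23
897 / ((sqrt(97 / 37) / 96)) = 86112* sqrt(3589) / 97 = 53183.72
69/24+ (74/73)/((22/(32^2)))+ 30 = 514293/6424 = 80.06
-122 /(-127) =122 /127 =0.96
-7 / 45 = -0.16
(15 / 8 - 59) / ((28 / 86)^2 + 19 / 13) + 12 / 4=-10080613 / 301432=-33.44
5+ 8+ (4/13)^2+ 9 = 3734/169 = 22.09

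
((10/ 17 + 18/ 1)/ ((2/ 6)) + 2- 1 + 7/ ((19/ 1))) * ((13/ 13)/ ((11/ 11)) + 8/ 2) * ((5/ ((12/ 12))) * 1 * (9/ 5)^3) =13452966/ 1615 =8330.01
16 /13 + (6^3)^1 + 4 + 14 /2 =228.23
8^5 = 32768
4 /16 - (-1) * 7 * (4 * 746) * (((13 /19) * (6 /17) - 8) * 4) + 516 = -836858253 /1292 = -647723.11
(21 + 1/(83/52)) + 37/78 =22.10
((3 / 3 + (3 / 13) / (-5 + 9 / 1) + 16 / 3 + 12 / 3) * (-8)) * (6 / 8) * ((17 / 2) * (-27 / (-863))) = -16.58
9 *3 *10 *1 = 270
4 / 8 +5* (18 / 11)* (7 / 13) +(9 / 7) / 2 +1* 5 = 10559 / 1001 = 10.55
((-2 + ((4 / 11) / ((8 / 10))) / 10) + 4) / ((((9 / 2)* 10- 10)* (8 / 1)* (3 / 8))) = 3 / 154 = 0.02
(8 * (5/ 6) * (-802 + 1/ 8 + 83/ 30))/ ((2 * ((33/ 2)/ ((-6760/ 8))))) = 81029585/ 594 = 136413.44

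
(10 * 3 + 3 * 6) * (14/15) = 224/5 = 44.80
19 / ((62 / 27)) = 513 / 62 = 8.27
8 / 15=0.53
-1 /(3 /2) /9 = -2 /27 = -0.07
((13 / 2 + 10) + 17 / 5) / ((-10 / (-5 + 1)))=199 / 25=7.96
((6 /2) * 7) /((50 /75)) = 63 /2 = 31.50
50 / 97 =0.52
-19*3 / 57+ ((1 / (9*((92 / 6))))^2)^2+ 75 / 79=-1450695665 / 28651240944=-0.05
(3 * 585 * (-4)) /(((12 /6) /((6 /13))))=-1620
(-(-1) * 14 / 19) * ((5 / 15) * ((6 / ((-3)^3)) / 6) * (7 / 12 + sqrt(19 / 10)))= -7 * sqrt(190) / 7695-49 / 9234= -0.02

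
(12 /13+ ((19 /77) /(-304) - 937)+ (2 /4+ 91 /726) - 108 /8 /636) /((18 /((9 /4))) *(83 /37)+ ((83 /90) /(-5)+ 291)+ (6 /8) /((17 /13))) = -1236195965986725 /408775523408252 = -3.02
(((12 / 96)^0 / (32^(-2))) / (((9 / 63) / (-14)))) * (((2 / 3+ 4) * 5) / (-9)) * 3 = 7024640 / 9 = 780515.56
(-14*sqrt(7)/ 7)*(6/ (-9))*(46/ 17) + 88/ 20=22/ 5 + 184*sqrt(7)/ 51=13.95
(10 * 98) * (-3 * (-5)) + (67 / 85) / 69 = 86215567 / 5865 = 14700.01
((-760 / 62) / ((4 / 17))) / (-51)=95 / 93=1.02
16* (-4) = -64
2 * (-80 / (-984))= 20 / 123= 0.16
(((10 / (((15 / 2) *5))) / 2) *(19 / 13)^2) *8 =5776 / 2535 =2.28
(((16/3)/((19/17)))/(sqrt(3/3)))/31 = 272/1767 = 0.15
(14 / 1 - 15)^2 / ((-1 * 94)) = -1 / 94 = -0.01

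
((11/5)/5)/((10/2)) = 11/125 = 0.09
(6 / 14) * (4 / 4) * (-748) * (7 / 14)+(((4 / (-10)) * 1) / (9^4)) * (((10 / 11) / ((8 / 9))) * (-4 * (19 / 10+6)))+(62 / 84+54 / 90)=-89220961 / 561330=-158.95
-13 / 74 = -0.18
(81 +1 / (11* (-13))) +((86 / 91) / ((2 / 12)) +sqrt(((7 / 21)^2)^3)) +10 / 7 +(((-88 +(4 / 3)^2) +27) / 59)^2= 25158147512 / 282242961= 89.14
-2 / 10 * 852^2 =-725904 / 5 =-145180.80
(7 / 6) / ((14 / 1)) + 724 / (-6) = -120.58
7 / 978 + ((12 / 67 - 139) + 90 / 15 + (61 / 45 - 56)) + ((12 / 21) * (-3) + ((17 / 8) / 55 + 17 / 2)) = -54683301593 / 302730120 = -180.63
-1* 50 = -50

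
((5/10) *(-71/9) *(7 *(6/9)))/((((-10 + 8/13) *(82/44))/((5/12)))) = 355355/810324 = 0.44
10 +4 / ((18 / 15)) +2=46 / 3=15.33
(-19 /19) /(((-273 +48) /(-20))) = -4 /45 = -0.09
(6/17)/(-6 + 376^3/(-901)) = -159/26581391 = -0.00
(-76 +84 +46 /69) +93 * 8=2258 /3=752.67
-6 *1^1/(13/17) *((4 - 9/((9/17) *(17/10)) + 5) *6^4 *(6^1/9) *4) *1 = 352512/13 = 27116.31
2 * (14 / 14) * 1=2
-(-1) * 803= 803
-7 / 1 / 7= -1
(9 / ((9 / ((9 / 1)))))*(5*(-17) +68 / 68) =-756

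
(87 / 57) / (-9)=-29 / 171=-0.17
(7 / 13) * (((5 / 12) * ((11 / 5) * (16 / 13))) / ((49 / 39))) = 44 / 91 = 0.48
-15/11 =-1.36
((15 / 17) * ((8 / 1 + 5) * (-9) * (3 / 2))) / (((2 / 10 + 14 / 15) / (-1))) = 78975 / 578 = 136.63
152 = 152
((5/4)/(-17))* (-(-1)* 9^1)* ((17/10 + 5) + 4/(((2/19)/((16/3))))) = -18843/136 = -138.55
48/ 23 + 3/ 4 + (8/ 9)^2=27029/ 7452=3.63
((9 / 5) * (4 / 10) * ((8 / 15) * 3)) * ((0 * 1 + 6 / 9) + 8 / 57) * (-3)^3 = -59616 / 2375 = -25.10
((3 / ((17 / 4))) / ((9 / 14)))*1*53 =2968 / 51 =58.20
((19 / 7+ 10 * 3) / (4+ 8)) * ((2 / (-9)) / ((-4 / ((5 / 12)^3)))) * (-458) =-6555125 / 1306368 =-5.02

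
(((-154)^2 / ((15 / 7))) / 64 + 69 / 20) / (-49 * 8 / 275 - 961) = -2328205 / 12704016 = -0.18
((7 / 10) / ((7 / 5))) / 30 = 1 / 60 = 0.02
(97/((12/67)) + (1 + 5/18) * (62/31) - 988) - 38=-17347/36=-481.86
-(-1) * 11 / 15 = 11 / 15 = 0.73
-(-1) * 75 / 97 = 75 / 97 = 0.77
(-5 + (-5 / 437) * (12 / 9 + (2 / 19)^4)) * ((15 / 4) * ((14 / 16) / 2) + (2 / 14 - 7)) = 35131293415 / 1342827584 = 26.16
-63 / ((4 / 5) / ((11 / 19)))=-3465 / 76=-45.59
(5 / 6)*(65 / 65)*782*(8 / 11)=15640 / 33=473.94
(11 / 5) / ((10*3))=11 / 150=0.07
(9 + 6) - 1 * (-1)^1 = 16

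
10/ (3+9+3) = 2/ 3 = 0.67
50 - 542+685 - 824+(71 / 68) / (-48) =-2059655 / 3264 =-631.02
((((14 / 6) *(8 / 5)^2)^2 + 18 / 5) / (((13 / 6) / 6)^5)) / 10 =742235747328 / 1160290625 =639.70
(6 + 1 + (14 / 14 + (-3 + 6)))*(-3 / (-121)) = 3 / 11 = 0.27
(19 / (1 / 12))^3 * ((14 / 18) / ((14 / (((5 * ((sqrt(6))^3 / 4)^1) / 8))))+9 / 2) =617310 * sqrt(6)+53335584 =54847678.51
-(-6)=6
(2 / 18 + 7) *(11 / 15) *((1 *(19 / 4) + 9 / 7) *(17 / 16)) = 31603 / 945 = 33.44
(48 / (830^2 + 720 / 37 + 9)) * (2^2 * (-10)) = -71040 / 25490353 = -0.00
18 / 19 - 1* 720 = -13662 / 19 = -719.05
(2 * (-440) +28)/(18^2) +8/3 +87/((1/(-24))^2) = 1353025/27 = 50112.04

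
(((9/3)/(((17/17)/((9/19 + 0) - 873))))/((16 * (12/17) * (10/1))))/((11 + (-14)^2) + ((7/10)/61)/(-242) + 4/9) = -9360709677/83784369008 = -0.11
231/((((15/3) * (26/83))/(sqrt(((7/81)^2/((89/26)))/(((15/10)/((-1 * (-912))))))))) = 169.86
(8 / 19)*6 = 48 / 19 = 2.53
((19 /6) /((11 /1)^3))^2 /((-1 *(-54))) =361 /3443914584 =0.00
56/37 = 1.51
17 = 17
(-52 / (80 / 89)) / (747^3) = -1157 / 8336654460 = -0.00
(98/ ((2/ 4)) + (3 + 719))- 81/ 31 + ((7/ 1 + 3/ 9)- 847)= 7042/ 93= 75.72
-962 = -962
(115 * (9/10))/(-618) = -69/412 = -0.17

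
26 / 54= 13 / 27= 0.48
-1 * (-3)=3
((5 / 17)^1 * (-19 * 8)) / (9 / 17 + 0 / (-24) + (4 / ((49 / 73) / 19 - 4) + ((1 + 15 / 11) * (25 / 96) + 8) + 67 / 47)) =-735546240 / 157316477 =-4.68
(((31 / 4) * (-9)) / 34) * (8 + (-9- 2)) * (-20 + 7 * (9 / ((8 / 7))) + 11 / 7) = 1720035 / 7616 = 225.84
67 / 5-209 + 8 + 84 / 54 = -8372 / 45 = -186.04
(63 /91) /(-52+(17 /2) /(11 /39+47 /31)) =-39132 /2672059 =-0.01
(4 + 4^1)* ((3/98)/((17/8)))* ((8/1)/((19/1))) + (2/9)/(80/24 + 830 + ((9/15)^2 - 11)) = 71476379/1464836331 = 0.05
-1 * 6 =-6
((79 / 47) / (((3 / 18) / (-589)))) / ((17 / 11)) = -3071046 / 799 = -3843.61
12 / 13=0.92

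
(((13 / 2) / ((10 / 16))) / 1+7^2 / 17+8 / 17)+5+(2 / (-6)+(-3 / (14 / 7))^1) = 8629 / 510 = 16.92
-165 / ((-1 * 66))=5 / 2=2.50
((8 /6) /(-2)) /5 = -2 /15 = -0.13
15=15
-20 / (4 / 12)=-60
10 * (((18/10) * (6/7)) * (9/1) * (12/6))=1944/7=277.71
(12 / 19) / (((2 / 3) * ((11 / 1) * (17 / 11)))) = 18 / 323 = 0.06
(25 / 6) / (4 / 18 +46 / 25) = 1875 / 928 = 2.02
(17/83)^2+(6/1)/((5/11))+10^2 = 3900619/34445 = 113.24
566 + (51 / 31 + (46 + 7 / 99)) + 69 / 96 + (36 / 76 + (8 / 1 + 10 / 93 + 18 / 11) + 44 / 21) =8186364359 / 13061664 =626.75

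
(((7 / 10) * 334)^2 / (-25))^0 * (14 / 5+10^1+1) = 69 / 5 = 13.80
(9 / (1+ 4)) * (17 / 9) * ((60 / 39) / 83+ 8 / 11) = 150484 / 59345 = 2.54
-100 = -100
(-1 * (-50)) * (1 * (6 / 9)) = 100 / 3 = 33.33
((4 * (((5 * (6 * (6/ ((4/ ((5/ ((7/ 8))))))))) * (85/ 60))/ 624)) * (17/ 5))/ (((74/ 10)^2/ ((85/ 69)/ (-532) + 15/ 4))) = 2484858125/ 4573045932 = 0.54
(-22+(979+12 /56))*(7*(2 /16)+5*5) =2774007 /112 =24767.92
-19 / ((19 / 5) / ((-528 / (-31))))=-2640 / 31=-85.16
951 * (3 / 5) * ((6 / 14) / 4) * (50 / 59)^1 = 42795 / 826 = 51.81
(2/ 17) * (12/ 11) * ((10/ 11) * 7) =1680/ 2057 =0.82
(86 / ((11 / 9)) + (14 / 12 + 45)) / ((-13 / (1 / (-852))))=7691 / 731016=0.01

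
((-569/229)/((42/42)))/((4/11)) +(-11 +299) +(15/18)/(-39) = 30130943/107172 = 281.15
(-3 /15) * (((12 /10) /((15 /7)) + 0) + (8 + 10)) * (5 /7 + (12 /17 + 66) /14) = -302528 /14875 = -20.34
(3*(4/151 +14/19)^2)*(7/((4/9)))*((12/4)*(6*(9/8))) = 18355873725/32924644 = 557.51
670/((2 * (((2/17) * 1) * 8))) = 5695/16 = 355.94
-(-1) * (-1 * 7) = -7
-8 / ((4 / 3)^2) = -9 / 2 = -4.50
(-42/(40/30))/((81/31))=-217/18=-12.06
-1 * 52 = -52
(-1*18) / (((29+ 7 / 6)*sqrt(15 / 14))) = -0.58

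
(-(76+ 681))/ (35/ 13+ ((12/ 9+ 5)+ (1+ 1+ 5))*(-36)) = 9841/ 6205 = 1.59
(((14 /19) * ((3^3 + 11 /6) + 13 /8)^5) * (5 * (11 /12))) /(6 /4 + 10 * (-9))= -80361422238270635 /80334913536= -1000329.98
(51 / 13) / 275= 51 / 3575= 0.01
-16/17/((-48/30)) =10/17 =0.59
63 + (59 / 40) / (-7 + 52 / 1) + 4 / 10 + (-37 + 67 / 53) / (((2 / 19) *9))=272543 / 10600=25.71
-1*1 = -1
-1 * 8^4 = -4096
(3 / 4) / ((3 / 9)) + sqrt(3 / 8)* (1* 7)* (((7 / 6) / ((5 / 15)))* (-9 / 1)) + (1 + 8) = 45 / 4 - 441* sqrt(6) / 8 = -123.78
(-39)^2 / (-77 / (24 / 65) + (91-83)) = -36504 / 4813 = -7.58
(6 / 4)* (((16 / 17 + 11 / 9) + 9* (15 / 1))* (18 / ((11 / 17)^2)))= 1070286 / 121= 8845.34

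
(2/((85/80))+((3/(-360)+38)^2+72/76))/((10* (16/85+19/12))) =6726548963/82399200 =81.63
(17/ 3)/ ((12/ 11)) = 187/ 36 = 5.19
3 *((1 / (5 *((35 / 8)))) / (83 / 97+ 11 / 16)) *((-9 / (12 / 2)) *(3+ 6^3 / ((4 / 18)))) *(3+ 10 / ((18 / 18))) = -28327104 / 16765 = -1689.66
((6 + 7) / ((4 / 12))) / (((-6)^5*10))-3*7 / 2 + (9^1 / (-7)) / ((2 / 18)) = -4004731 / 181440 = -22.07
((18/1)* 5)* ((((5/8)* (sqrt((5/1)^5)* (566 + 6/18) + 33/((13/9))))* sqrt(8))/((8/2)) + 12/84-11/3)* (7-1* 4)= -6660/7 + 200475* sqrt(2)/104 + 9556875* sqrt(10)/8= 3779461.21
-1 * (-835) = 835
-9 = -9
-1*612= -612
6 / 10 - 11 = -52 / 5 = -10.40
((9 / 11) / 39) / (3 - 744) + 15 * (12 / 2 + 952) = 507562769 / 35321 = 14370.00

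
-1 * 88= -88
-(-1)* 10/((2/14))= 70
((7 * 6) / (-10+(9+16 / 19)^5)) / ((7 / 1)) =4952198 / 76214876239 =0.00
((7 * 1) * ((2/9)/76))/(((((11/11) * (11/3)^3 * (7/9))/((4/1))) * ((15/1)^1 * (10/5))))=9/126445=0.00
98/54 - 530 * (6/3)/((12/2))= -4721/27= -174.85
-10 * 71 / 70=-71 / 7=-10.14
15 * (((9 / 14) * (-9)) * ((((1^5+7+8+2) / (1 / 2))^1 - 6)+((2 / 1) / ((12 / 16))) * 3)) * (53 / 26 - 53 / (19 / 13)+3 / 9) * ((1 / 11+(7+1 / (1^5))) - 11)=-325145.81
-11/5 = -2.20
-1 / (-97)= 0.01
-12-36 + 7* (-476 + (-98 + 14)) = -3968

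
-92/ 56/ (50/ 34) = -391/ 350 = -1.12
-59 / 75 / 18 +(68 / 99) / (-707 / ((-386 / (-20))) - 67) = -4983083 / 99004950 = -0.05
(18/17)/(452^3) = 9/784935968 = 0.00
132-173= -41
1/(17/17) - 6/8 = 1/4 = 0.25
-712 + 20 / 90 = -6406 / 9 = -711.78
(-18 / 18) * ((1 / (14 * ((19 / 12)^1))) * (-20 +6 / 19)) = 2244 / 2527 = 0.89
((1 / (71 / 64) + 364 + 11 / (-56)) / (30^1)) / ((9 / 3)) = 1450067 / 357840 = 4.05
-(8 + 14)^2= -484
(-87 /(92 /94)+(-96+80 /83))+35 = -568605 /3818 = -148.93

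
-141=-141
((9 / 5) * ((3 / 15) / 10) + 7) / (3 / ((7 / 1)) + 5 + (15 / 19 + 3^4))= 0.08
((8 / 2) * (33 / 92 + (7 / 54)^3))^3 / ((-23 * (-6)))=2232512330618933063 / 102429831638219859216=0.02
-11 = -11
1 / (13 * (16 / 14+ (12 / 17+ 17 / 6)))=714 / 43459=0.02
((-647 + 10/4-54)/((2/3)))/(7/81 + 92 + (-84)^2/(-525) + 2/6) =-8486775/639736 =-13.27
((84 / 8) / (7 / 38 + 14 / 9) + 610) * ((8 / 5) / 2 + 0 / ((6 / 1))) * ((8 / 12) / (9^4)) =0.05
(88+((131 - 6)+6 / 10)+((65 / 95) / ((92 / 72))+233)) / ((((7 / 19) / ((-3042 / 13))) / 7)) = -228615894 / 115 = -1987964.30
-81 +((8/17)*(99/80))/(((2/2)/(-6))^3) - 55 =-22252/85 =-261.79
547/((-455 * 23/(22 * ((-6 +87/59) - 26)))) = 21673234/617435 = 35.10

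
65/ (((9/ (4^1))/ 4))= 1040/ 9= 115.56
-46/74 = -23/37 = -0.62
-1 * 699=-699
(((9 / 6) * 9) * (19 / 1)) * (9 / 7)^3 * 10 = 1869885 / 343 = 5451.56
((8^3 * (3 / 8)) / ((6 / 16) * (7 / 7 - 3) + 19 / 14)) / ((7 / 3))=2304 / 17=135.53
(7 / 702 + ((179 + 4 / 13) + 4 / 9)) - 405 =-158117 / 702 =-225.24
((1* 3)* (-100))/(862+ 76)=-150/469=-0.32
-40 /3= -13.33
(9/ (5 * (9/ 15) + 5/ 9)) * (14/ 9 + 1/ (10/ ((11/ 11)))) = 1341/ 320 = 4.19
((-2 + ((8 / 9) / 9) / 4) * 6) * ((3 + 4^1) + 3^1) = -3200 / 27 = -118.52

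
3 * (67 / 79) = 2.54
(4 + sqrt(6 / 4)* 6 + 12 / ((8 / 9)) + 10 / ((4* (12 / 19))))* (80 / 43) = 240* sqrt(6) / 43 + 5150 / 129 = 53.59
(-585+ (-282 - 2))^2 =755161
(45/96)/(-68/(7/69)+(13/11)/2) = -1155/1650128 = -0.00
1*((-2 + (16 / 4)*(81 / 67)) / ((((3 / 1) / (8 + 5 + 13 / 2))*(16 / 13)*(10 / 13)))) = 19.47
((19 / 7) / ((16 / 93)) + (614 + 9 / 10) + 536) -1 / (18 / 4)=5878931 / 5040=1166.45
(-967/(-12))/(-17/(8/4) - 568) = -967/6918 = -0.14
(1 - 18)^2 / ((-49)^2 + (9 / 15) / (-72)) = 34680 / 288119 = 0.12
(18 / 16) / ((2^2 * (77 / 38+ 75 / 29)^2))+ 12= 2483073753 / 206695112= 12.01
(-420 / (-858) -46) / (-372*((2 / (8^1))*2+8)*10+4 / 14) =22778 / 15825667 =0.00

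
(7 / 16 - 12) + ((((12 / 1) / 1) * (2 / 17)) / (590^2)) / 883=-241671470779 / 20901316400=-11.56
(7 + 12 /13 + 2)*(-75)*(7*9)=-609525 /13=-46886.54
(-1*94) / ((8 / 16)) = -188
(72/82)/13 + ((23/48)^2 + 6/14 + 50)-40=92200643/8596224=10.73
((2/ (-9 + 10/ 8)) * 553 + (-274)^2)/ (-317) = -2322932/ 9827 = -236.38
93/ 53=1.75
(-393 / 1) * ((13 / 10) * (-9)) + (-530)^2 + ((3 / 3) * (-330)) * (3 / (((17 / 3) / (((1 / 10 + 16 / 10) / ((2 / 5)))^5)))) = 110731711 / 2560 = 43254.57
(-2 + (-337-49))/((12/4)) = -388/3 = -129.33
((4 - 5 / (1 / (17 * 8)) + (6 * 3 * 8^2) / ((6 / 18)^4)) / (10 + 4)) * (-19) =-880042 / 7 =-125720.29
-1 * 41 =-41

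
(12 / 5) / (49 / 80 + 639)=192 / 51169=0.00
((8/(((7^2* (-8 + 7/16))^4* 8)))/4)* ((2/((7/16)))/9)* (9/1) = 524288/8650154040833767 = 0.00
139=139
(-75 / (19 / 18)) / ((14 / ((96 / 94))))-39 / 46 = -1734189 / 287546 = -6.03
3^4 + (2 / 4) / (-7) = 1133 / 14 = 80.93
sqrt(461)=21.47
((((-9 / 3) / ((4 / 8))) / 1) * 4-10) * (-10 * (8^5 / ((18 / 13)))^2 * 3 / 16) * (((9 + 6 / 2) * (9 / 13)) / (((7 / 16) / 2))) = 9491877724160 / 7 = 1355982532022.86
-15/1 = -15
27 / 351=1 / 13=0.08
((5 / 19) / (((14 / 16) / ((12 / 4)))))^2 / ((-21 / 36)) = -172800 / 123823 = -1.40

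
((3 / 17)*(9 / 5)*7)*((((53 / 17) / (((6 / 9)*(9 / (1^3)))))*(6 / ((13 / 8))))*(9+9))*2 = 2884896 / 18785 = 153.57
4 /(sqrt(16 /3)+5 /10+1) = -72 /37+64 * sqrt(3) /37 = 1.05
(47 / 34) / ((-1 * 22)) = -0.06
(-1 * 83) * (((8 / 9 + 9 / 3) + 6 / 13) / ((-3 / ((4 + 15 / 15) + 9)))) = 591458 / 351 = 1685.07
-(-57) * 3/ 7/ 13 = 171/ 91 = 1.88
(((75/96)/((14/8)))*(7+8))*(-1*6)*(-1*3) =3375/28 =120.54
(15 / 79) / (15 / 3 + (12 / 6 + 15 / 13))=195 / 8374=0.02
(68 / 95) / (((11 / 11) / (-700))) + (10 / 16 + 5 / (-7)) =-533215 / 1064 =-501.14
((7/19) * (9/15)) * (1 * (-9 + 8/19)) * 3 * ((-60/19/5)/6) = 20538/34295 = 0.60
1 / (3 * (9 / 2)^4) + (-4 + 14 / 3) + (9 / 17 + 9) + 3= 13.20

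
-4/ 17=-0.24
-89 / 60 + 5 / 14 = -473 / 420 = -1.13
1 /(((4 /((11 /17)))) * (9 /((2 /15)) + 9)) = 11 /5202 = 0.00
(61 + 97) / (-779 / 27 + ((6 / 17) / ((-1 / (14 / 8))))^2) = -4931496 / 888617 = -5.55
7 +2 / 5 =37 / 5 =7.40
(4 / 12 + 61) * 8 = 1472 / 3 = 490.67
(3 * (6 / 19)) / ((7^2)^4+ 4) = 18 / 109531295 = 0.00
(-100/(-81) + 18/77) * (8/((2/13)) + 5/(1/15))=1163066/6237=186.48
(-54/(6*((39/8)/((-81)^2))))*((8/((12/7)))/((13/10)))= -7348320/169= -43481.18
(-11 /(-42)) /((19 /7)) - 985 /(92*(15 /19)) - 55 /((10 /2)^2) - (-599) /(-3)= -5645999 /26220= -215.33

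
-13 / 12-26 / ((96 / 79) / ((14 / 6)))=-7345 / 144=-51.01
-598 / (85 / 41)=-24518 / 85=-288.45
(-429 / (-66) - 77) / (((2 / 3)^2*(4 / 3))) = -3807 / 32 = -118.97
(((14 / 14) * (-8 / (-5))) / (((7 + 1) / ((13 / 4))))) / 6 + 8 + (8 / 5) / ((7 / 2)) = 1439 / 168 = 8.57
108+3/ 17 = 1839/ 17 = 108.18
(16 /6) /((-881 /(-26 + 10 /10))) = 200 /2643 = 0.08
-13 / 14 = -0.93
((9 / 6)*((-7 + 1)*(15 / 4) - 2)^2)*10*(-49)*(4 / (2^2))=-1764735 / 4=-441183.75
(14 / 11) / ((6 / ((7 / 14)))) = 7 / 66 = 0.11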